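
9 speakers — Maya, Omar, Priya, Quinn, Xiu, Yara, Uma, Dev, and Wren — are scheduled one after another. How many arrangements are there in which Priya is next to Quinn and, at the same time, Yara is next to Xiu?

Treat {Priya,Quinn} as one block (2 orders) and {Yara,Xiu} as another (2 orders).
That leaves 7 units to arrange: 2 × 2 × 7! = 4 × 5040 = 20160.

20160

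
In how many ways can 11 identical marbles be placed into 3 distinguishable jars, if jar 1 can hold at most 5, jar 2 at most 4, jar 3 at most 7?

20

Ignoring the caps, the number of non-negative solutions to x_1+…+x_3 = 11 is C(13,2) = 78.
Subtract solutions that violate a single cap (substitute x_i' = x_i − (cap_i+1)): x_1 ≥ 6 gives C(7,2) = 21; x_2 ≥ 5 gives C(8,2) = 28; x_3 ≥ 8 gives C(5,2) = 10. Together 59.
Add back pairs where two caps are both exceeded: 1 + 0 + 0 = 1.
By inclusion–exclusion the count is 78 − 59 + 1 = 20.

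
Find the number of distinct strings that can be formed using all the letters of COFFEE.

180

Letter multiplicities in COFFEE: C×1, E×2, F×2, O×1.
So there are 6! / (2!·2!) = 180 distinguishable arrangements.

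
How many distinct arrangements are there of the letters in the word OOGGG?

10

The 5 letters of OOGGG have repeats: G appearing 3 times and O appearing twice.
So there are 5! / (3!·2!) = 10 distinguishable arrangements.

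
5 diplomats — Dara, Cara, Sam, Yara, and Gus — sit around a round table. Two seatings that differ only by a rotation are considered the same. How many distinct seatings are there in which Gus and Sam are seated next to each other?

Glue Gus and Sam into a block (2 internal orders). Seating 4 units around a circle gives (3)! arrangements.
So 2 × (3)! = 2 × 6 = 12.

12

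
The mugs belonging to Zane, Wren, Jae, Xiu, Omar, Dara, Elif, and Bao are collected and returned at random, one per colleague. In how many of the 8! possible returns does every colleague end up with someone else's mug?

This is the derangement count D_8: permutations of 8 items with no fixed point.
By inclusion–exclusion this is Σ_{j=0}^{8} (−1)^j C(8,j)·(8−j)!.
Computing: 40320 − 40320 + 20160 − 6720 + 1680 − 336 + 56 − 8 + 1 = 14833.

14833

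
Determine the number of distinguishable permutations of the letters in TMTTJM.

Letter multiplicities in TMTTJM: J×1, M×2, T×3.
So there are 6! / (3!·2!) = 60 distinguishable arrangements.

60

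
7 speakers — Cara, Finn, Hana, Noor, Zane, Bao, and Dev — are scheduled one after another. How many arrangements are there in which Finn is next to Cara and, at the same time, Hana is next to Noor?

480

Treat {Finn,Cara} as one block (2 orders) and {Hana,Noor} as another (2 orders).
That leaves 5 units to arrange: 2 × 2 × 5! = 4 × 120 = 480.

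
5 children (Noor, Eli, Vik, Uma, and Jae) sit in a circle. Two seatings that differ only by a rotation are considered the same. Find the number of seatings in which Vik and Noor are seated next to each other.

12

Treat {Vik, Noor} as one unit (2 internal orders) and seat the resulting 4 units around the table: (3)! circular arrangements.
So 2 × (3)! = 2 × 6 = 12.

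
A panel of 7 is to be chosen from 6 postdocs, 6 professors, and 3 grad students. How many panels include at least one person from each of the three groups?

5571

Total 7-person selections from all 15: C(15,7) = 6435.
Selections missing a whole group: no postdocs → C(9,7) = 36; no professors → C(9,7) = 36; no grad students → C(12,7) = 792.
Add back selections omitting two groups (i.e. drawn from a single group): C(6,7) + C(6,7) + C(3,7) = 0.
By inclusion–exclusion: 6435 − 864 + 0 = 5571.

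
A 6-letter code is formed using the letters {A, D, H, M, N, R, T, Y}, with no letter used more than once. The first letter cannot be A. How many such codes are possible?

17640

The first letter has 8−1 = 7 choices (anything except A).
The remaining 5 letters are filled from the other 7 symbols without repetition: 7 × 6 × 5 × 4 × 3 = 2520.
Total: 7 × 2520 = 17640.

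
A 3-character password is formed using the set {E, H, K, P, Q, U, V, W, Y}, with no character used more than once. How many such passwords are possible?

504

With no repetition, fill the 3 characters in order: 9 choices, then 8, down to 7.
That product is 9 × 8 × 7 = 504.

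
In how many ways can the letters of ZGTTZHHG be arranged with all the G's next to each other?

Treat the 2 copies of G as a single block. The multiset to arrange is then {GG, H, H, T, T, Z, Z}, 7 items in all.
That gives (7)!/(2!·2!·2!) = 630 arrangements.

630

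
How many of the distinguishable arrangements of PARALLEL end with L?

1260

Fix L in the last position and arrange the remaining 7 letters.
Those 7 letters have A appearing twice and L appearing twice, giving (7)!/(2!·2!) = 1260.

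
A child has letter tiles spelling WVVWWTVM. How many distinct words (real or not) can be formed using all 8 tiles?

WVVWWTVM has 8 letters with V appearing 3 times and W appearing 3 times.
Dividing 8! = 40320 by 3!·3! = 36 for the repeated letters gives 1120.

1120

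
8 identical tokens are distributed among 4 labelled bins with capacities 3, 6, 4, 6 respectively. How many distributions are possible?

102

Ignoring the caps, the number of non-negative solutions to x_1+…+x_4 = 8 is C(11,3) = 165.
Subtract solutions that violate a single cap (substitute x_i' = x_i − (cap_i+1)): x_1 ≥ 4 gives C(7,3) = 35; x_2 ≥ 7 gives C(4,3) = 4; x_3 ≥ 5 gives C(6,3) = 20; x_4 ≥ 7 gives C(4,3) = 4. Together 63.
No two caps can be exceeded simultaneously, so the pair terms are all 0.
By inclusion–exclusion the count is 165 − 63 + 0 = 102.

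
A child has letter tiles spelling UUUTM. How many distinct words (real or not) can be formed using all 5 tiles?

20

UUUTM has 5 letters with U appearing 3 times.
Dividing 5! = 120 by 3! = 6 for the repeated letters gives 20.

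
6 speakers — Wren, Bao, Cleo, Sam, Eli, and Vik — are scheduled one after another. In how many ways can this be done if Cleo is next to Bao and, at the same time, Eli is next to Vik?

Treat {Cleo,Bao} as one block (2 orders) and {Eli,Vik} as another (2 orders).
That leaves 4 units to arrange: 2 × 2 × 4! = 4 × 24 = 96.

96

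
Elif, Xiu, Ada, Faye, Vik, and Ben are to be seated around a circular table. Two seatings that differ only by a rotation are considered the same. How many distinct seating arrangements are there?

120

Seat Elif anywhere (absorbing the rotational symmetry), then permute the other 5: (5)! = 120.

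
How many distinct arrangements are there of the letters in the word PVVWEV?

120

The 6 letters of PVVWEV have repeats: V appearing 3 times.
So there are 6! / (3!) = 120 distinguishable arrangements.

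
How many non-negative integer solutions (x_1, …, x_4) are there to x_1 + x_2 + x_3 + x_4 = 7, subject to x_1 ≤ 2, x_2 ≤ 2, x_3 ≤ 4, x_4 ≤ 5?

40

By stars and bars, unrestricted non-negative solutions to x_1+…+x_4 = 7 number C(7+3,3) = 120.
Subtract solutions that violate a single cap (substitute x_i' = x_i − (cap_i+1)): x_1 ≥ 3 gives C(7,3) = 35; x_2 ≥ 3 gives C(7,3) = 35; x_3 ≥ 5 gives C(5,3) = 10; x_4 ≥ 6 gives C(4,3) = 4. Together 84.
Add back pairs where two caps are both exceeded: 4 + 0 + 0 + 0 + 0 + 0 = 4.
By inclusion–exclusion the count is 120 − 84 + 4 = 40.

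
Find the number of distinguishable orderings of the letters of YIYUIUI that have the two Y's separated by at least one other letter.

Total arrangements of YIYUIUI: 7!/(3!·2!·2!) = 210.
Arrangements with the Y's together: treat YY as one letter, giving (6)!/(3!·2!) = 60.
Hence 210 − 60 = 150.

150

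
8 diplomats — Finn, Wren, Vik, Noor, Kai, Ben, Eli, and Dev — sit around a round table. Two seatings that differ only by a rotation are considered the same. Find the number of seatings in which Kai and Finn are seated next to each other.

Glue Kai and Finn into a block (2 internal orders). Seating 7 units around a circle gives (6)! arrangements.
So 2 × (6)! = 2 × 720 = 1440.

1440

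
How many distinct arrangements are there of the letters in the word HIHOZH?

The 6 letters of HIHOZH have repeats: H appearing 3 times.
Dividing 6! = 720 by 3! = 6 for the repeated letters gives 120.

120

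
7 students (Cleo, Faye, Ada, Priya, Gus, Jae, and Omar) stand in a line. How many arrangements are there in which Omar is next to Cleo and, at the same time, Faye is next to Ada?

480

Treat {Omar,Cleo} as one block (2 orders) and {Faye,Ada} as another (2 orders).
That leaves 5 units to arrange: 2 × 2 × 5! = 4 × 120 = 480.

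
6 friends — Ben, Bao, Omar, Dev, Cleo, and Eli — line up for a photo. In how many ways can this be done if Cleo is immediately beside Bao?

Place the 4 others and the Cleo-Bao pair as 5 objects in a line; the pair has 2 internal arrangements.
That gives 2 × 5! = 2 × 120 = 240.

240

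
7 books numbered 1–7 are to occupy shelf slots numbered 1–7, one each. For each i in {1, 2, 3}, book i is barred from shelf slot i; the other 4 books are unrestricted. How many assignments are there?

3216

Let Aᵢ (for i ∈ {1, 2, 3}) be the placements that put book i in its forbidden shelf slot. Any j of these fix j positions, leaving (7−j)! ways to fill the rest, and there are C(3,j) ways to pick which j.
By inclusion–exclusion, the number of valid placements is Σ_{j=0}^{3} (−1)^j C(3,j)·(7−j)!.
Computing: 5040 − 2160 + 360 − 24 = 3216.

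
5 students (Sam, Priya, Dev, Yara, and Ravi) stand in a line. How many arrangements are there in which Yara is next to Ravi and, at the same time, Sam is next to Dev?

Treat {Yara,Ravi} as one block (2 orders) and {Sam,Dev} as another (2 orders).
That leaves 3 units to arrange: 2 × 2 × 3! = 4 × 6 = 24.

24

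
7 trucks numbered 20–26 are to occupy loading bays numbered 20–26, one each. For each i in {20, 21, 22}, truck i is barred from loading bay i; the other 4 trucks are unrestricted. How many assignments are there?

Let Aᵢ (for i ∈ {20, 21, 22}) be the placements that put truck i in its forbidden loading bay. Any j of these fix j positions, leaving (7−j)! ways to fill the rest, and there are C(3,j) ways to pick which j.
By inclusion–exclusion, the number of valid placements is Σ_{j=0}^{3} (−1)^j C(3,j)·(7−j)!.
Computing: 5040 − 2160 + 360 − 24 = 3216.

3216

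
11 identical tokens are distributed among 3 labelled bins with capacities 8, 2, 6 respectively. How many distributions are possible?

15

By stars and bars, unrestricted non-negative solutions to x_1+…+x_3 = 11 number C(11+2,2) = 78.
Subtract solutions that violate a single cap (substitute x_i' = x_i − (cap_i+1)): x_1 ≥ 9 gives C(4,2) = 6; x_2 ≥ 3 gives C(10,2) = 45; x_3 ≥ 7 gives C(6,2) = 15. Together 66.
Add back pairs where two caps are both exceeded: 0 + 0 + 3 = 3.
By inclusion–exclusion the count is 78 − 66 + 3 = 15.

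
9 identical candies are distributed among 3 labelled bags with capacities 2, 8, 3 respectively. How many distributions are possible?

11

Ignoring the caps, the number of non-negative solutions to x_1+…+x_3 = 9 is C(11,2) = 55.
Subtract solutions that violate a single cap (substitute x_i' = x_i − (cap_i+1)): x_1 ≥ 3 gives C(8,2) = 28; x_2 ≥ 9 gives C(2,2) = 1; x_3 ≥ 4 gives C(7,2) = 21. Together 50.
Add back pairs where two caps are both exceeded: 0 + 6 + 0 = 6.
By inclusion–exclusion the count is 55 − 50 + 6 = 11.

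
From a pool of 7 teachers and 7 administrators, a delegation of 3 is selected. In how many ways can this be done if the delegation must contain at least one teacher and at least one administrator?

294

Total 3-person selections from all 14: C(14,3) = 364.
Subtract selections that omit an entire group: no teachers → C(7,3) = 35; no administrators → C(7,3) = 35.
Both groups omitted at once is impossible, so 364 − 70 = 294.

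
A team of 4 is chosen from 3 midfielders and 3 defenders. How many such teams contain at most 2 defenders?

12

Split by how many defenders are chosen (0 through 2).
Sum: C(3,0)·C(3,4) + C(3,1)·C(3,3) + C(3,2)·C(3,2) = 0 + 3 + 9 = 12.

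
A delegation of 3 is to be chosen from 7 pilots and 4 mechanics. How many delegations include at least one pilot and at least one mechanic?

126

Unrestricted: C(11,3) = 165 ways to pick any 3 of the 11.
Subtract selections that omit an entire group: no pilots → C(4,3) = 4; no mechanics → C(7,3) = 35.
Both groups omitted at once is impossible, so 165 − 39 = 126.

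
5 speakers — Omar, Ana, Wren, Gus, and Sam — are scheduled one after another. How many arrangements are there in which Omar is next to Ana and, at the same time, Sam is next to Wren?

Treat {Omar,Ana} as one block (2 orders) and {Sam,Wren} as another (2 orders).
That leaves 3 units to arrange: 2 × 2 × 3! = 4 × 6 = 24.

24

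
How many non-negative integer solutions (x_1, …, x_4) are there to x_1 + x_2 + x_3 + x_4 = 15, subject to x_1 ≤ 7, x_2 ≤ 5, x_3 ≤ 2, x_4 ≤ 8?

81

Without the upper bounds there are C(18,3) = 816 ways to split 15 among 4 variables.
Subtract solutions that violate a single cap (substitute x_i' = x_i − (cap_i+1)): x_1 ≥ 8 gives C(10,3) = 120; x_2 ≥ 6 gives C(12,3) = 220; x_3 ≥ 3 gives C(15,3) = 455; x_4 ≥ 9 gives C(9,3) = 84. Together 879.
Add back pairs where two caps are both exceeded: 4 + 35 + 0 + 84 + 1 + 20 = 144.
By inclusion–exclusion the count is 816 − 879 + 144 = 81.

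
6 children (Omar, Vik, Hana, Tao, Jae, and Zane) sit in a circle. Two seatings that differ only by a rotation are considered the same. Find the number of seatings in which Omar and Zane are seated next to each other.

48

Glue Omar and Zane into a block (2 internal orders). Seating 5 units around a circle gives (4)! arrangements.
So 2 × (4)! = 2 × 24 = 48.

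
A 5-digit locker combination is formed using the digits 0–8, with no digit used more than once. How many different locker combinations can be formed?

Choose and order 5 of the 9 symbols: the first digit has 9 options, the next 8, and so on down to 5.
That product is 9 × 8 × 7 × 6 × 5 = 15120.

15120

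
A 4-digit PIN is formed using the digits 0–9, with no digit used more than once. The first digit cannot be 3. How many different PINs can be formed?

4536

The first digit has 10−1 = 9 choices (anything except 3).
The remaining 3 digits are filled from the other 9 symbols without repetition: 9 × 8 × 7 = 504.
Total: 9 × 504 = 4536.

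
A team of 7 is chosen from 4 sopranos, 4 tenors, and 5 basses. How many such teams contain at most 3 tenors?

Split by how many tenors are chosen (0 through 3).
Sum: C(4,0)·C(9,7) + C(4,1)·C(9,6) + C(4,2)·C(9,5) + C(4,3)·C(9,4) = 36 + 336 + 756 + 504 = 1632.

1632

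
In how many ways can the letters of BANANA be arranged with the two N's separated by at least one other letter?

There are 6!/(3!·2!) = 60 arrangements of BANANA in total.
Arrangements with the N's together: treat NN as one letter, giving (5)!/(3!) = 20.
Hence 60 − 20 = 40.

40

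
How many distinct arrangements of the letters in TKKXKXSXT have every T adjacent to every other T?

1120

Treat the 2 copies of T as a single block. The multiset to arrange is then {TT, K, K, K, S, X, X, X}, 8 items in all.
That gives (8)!/(3!·3!) = 1120 arrangements.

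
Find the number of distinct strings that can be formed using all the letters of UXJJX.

UXJJX has 5 letters with J appearing twice and X appearing twice.
So there are 5! / (2!·2!) = 30 distinguishable arrangements.

30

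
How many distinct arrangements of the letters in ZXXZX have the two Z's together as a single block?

4

Treat the 2 copies of Z as a single block. The multiset to arrange is then {ZZ, X, X, X}, 4 items in all.
That gives (4)!/(3!) = 4 arrangements.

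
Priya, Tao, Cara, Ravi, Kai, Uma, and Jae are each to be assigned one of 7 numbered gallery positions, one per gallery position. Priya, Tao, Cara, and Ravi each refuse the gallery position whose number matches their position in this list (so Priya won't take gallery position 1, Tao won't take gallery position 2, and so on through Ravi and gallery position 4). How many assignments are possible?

2790

Let Aᵢ (for 1 ≤ i ≤ 4) be the placements that put person i in their forbidden gallery position. Any j of these fix j positions, leaving (7−j)! ways to fill the rest, and there are C(4,j) ways to pick which j.
By inclusion–exclusion, the number of valid placements is Σ_{j=0}^{4} (−1)^j C(4,j)·(7−j)!.
Computing: 5040 − 2880 + 720 − 96 + 6 = 2790.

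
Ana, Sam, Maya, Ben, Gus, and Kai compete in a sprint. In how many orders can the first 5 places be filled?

There are 6 choices for 1st place, 5 for 2nd, and so on down to 2 for position 5.
That gives 6 × 5 × 4 × 3 × 2 = 720.

720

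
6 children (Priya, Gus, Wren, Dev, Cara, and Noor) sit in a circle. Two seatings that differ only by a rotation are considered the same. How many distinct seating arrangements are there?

120

Around a circle, 6 distinct people have 6!/6 = (5)! = 120 rotationally distinct seatings.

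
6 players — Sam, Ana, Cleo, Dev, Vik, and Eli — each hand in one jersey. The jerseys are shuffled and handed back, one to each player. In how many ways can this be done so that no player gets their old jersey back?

265

Count assignments avoiding every fixed point. For any j of the 6 players fixed to their old jersey, the other 6−j can be arranged in (6−j)! ways.
By inclusion–exclusion this is Σ_{j=0}^{6} (−1)^j C(6,j)·(6−j)!.
Computing: 720 − 720 + 360 − 120 + 30 − 6 + 1 = 265.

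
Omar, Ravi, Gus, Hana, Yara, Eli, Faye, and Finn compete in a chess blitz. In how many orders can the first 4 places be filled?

There are 8 choices for 1st place, 7 for 2nd, and so on down to 5 for position 4.
That gives 8 × 7 × 6 × 5 = 1680.

1680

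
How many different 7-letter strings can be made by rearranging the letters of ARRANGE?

1260

ARRANGE has 7 letters with A appearing twice and R appearing twice.
So there are 7! / (2!·2!) = 1260 distinguishable arrangements.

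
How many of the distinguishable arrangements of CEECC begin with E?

4

With the first slot taken by E, it remains to arrange the other 4 letters (CECC).
Those 4 letters have C appearing 3 times, giving (4)!/(3!) = 4.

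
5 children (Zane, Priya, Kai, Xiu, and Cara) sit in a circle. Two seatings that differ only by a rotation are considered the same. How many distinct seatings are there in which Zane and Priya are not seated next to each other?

All circular seatings of 5 people number (4)! = 24.
Those with Zane next to Priya: fuse the pair into one unit and seat 4 units around a circle — 2·(3)! = 12.
Subtracting, 24 − 12 = 12.

12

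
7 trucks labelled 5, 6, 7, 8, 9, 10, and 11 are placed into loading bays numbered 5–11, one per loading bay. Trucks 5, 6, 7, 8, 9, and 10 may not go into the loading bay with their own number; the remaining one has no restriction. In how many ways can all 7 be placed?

2119

Let Aᵢ (for 5 ≤ i ≤ 10) be the placements that put truck i in its forbidden loading bay. Any j of these fix j positions, leaving (7−j)! ways to fill the rest, and there are C(6,j) ways to pick which j.
By inclusion–exclusion, the number of valid placements is Σ_{j=0}^{6} (−1)^j C(6,j)·(7−j)!.
Computing: 5040 − 4320 + 1800 − 480 + 90 − 12 + 1 = 2119.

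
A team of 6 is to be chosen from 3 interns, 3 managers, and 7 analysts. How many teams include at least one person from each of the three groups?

1302

Total 6-person selections from all 13: C(13,6) = 1716.
Selections missing a whole group: no interns → C(10,6) = 210; no managers → C(10,6) = 210; no analysts → C(6,6) = 1.
Add back selections omitting two groups (i.e. drawn from a single group): C(3,6) + C(3,6) + C(7,6) = 7.
By inclusion–exclusion: 1716 − 421 + 7 = 1302.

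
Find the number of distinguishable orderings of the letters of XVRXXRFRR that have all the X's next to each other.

210

Treat the 3 copies of X as a single block. The multiset to arrange is then {XXX, F, R, R, R, R, V}, 7 items in all.
That gives (7)!/(4!) = 210 arrangements.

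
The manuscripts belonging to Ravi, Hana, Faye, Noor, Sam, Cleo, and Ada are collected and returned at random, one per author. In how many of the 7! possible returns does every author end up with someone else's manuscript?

Count assignments avoiding every fixed point. For any j of the 7 authors fixed to their own manuscript, the other 7−j can be arranged in (7−j)! ways.
By inclusion–exclusion this is Σ_{j=0}^{7} (−1)^j C(7,j)·(7−j)!.
Computing: 5040 − 5040 + 2520 − 840 + 210 − 42 + 7 − 1 = 1854.

1854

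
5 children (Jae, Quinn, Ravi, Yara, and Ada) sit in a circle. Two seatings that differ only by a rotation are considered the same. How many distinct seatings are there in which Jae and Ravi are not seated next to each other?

12

All circular seatings of 5 people number (4)! = 24.
Those with Jae next to Ravi: fuse the pair into one unit and seat 4 units around a circle — 2·(3)! = 12.
Subtracting, 24 − 12 = 12.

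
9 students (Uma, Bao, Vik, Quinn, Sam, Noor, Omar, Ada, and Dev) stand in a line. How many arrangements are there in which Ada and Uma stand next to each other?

Treat {Ada, Uma} as a single unit. There are 8 units to order, and the pair itself can be ordered 2 ways.
That gives 2 × 8! = 2 × 40320 = 80640.

80640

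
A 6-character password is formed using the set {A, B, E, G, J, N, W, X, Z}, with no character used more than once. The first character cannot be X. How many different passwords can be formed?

53760

The first character has 9−1 = 8 choices (anything except X).
The remaining 5 characters are filled from the other 8 symbols without repetition: 8 × 7 × 6 × 5 × 4 = 6720.
Total: 8 × 6720 = 53760.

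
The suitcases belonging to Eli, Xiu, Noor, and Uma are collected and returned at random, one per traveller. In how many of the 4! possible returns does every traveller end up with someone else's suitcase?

9

Count assignments avoiding every fixed point. For any j of the 4 travellers fixed to their own suitcase, the other 4−j can be arranged in (4−j)! ways.
By inclusion–exclusion this is Σ_{j=0}^{4} (−1)^j C(4,j)·(4−j)!.
Computing: 24 − 24 + 12 − 4 + 1 = 9.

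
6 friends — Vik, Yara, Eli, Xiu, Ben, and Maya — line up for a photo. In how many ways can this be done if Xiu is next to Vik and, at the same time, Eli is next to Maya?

Treat {Xiu,Vik} as one block (2 orders) and {Eli,Maya} as another (2 orders).
That leaves 4 units to arrange: 2 × 2 × 4! = 4 × 24 = 96.

96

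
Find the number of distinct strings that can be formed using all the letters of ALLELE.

The 6 letters of ALLELE have repeats: E appearing twice and L appearing 3 times.
The number of distinct arrangements is 6!/(3!·2!) = 720/12 = 60.

60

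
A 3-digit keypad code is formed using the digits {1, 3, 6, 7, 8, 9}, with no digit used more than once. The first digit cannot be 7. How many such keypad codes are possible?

The first digit has 6−1 = 5 choices (anything except 7).
The remaining 2 digits are filled from the other 5 symbols without repetition: 5 × 4 = 20.
Total: 5 × 20 = 100.

100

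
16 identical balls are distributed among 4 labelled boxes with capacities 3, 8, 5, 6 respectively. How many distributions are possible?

73

By stars and bars, unrestricted non-negative solutions to x_1+…+x_4 = 16 number C(16+3,3) = 969.
Subtract solutions that violate a single cap (substitute x_i' = x_i − (cap_i+1)): x_1 ≥ 4 gives C(15,3) = 455; x_2 ≥ 9 gives C(10,3) = 120; x_3 ≥ 6 gives C(13,3) = 286; x_4 ≥ 7 gives C(12,3) = 220. Together 1081.
Add back pairs where two caps are both exceeded: 20 + 84 + 56 + 4 + 1 + 20 = 185.
By inclusion–exclusion the count is 969 − 1081 + 185 = 73.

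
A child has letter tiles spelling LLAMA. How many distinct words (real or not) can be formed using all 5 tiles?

30

Letter multiplicities in LLAMA: A×2, L×2, M×1.
So there are 5! / (2!·2!) = 30 distinguishable arrangements.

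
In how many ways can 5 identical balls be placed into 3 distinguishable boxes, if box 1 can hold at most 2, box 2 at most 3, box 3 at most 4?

11

Ignoring the caps, the number of non-negative solutions to x_1+…+x_3 = 5 is C(7,2) = 21.
Subtract solutions that violate a single cap (substitute x_i' = x_i − (cap_i+1)): x_1 ≥ 3 gives C(4,2) = 6; x_2 ≥ 4 gives C(3,2) = 3; x_3 ≥ 5 gives C(2,2) = 1. Together 10.
No two caps can be exceeded simultaneously, so the pair terms are all 0.
By inclusion–exclusion the count is 21 − 10 + 0 = 11.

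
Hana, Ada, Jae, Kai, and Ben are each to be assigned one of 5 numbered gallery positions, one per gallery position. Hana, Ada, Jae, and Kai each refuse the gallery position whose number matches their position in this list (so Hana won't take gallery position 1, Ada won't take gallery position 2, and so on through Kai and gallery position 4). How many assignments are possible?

53

Let Aᵢ (for 1 ≤ i ≤ 4) be the placements that put person i in their forbidden gallery position. Any j of these fix j positions, leaving (5−j)! ways to fill the rest, and there are C(4,j) ways to pick which j.
By inclusion–exclusion, the number of valid placements is Σ_{j=0}^{4} (−1)^j C(4,j)·(5−j)!.
Computing: 120 − 96 + 36 − 8 + 1 = 53.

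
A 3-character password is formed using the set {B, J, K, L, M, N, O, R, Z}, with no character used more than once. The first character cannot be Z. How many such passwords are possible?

448

The first character has 9−1 = 8 choices (anything except Z).
The remaining 2 characters are filled from the other 8 symbols without repetition: 8 × 7 = 56.
Total: 8 × 56 = 448.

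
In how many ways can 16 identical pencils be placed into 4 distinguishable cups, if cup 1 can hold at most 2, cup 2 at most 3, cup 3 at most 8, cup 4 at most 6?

19

Without the upper bounds there are C(19,3) = 969 ways to split 16 among 4 cups.
Subtract solutions that violate a single cap (substitute x_i' = x_i − (cap_i+1)): x_1 ≥ 3 gives C(16,3) = 560; x_2 ≥ 4 gives C(15,3) = 455; x_3 ≥ 9 gives C(10,3) = 120; x_4 ≥ 7 gives C(12,3) = 220. Together 1355.
Add back pairs where two caps are both exceeded: 220 + 35 + 84 + 20 + 56 + 1 = 416.
Subtract triples: 1 + 10 + 0 + 0 = 11.
By inclusion–exclusion the count is 969 − 1355 + 416 − 11 = 19.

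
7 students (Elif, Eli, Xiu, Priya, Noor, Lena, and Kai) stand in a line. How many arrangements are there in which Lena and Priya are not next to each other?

Of the 7! = 5040 arrangements, those with Lena and Priya adjacent number 2 × 6! = 1440 (treat the pair as a block with 2 internal orders).
Complementary counting: 5040 − 1440 = 3600.

3600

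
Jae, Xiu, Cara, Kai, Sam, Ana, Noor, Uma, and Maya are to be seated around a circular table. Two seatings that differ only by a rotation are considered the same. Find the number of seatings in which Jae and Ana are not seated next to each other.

All circular seatings of 9 people number (8)! = 40320.
Those with Jae next to Ana: fuse the pair into one unit and seat 8 units around a circle — 2·(7)! = 10080.
Subtracting, 40320 − 10080 = 30240.

30240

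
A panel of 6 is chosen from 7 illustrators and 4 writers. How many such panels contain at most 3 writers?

441

Split by how many writers are chosen (0 through 3).
Sum: C(4,0)·C(7,6) + C(4,1)·C(7,5) + C(4,2)·C(7,4) + C(4,3)·C(7,3) = 7 + 84 + 210 + 140 = 441.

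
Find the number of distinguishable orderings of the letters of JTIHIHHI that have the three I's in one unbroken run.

120

Treat the 3 copies of I as a single block. The multiset to arrange is then {III, H, H, H, J, T}, 6 items in all.
That gives (6)!/(3!) = 120 arrangements.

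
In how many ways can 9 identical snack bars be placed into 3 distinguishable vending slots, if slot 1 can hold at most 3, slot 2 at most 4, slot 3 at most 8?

Ignoring the caps, the number of non-negative solutions to x_1+…+x_3 = 9 is C(11,2) = 55.
Subtract solutions that violate a single cap (substitute x_i' = x_i − (cap_i+1)): x_1 ≥ 4 gives C(7,2) = 21; x_2 ≥ 5 gives C(6,2) = 15; x_3 ≥ 9 gives C(2,2) = 1. Together 37.
Add back pairs where two caps are both exceeded: 1 + 0 + 0 = 1.
By inclusion–exclusion the count is 55 − 37 + 1 = 19.

19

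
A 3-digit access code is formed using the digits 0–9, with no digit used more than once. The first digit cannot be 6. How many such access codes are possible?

The first digit has 10−1 = 9 choices (anything except 6).
The remaining 2 digits are filled from the other 9 symbols without repetition: 9 × 8 = 72.
Total: 9 × 72 = 648.

648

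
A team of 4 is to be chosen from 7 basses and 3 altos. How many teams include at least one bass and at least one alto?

Total 4-person selections from all 10: C(10,4) = 210.
Subtract selections that omit an entire group: no basses → C(3,4) = 0; no altos → C(7,4) = 35.
Both groups omitted at once is impossible, so 210 − 35 = 175.

175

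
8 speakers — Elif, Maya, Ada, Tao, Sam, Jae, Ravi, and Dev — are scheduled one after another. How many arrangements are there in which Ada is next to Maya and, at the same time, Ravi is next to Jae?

2880

Treat {Ada,Maya} as one block (2 orders) and {Ravi,Jae} as another (2 orders).
That leaves 6 units to arrange: 2 × 2 × 6! = 4 × 720 = 2880.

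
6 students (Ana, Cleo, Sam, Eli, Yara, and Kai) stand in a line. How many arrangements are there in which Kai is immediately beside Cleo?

Place the 4 others and the Kai-Cleo pair as 5 objects in a line; the pair has 2 internal arrangements.
That gives 2 × 5! = 2 × 120 = 240.

240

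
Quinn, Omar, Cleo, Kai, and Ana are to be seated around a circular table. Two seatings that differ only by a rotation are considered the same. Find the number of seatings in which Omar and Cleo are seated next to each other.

12

Treat {Omar, Cleo} as one unit (2 internal orders) and seat the resulting 4 units around the table: (3)! circular arrangements.
So 2 × (3)! = 2 × 6 = 12.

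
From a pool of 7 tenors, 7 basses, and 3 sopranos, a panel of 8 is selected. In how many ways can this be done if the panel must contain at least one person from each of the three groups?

21217

Unrestricted: C(17,8) = 24310 ways to pick any 8 of the 17.
Selections missing a whole group: no tenors → C(10,8) = 45; no basses → C(10,8) = 45; no sopranos → C(14,8) = 3003.
Add back selections omitting two groups (i.e. drawn from a single group): C(7,8) + C(7,8) + C(3,8) = 0.
By inclusion–exclusion: 24310 − 3093 + 0 = 21217.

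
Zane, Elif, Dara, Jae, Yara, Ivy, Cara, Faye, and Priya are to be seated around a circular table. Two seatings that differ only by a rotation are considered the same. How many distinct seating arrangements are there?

Around a circle, 9 distinct people have 9!/9 = (8)! = 40320 rotationally distinct seatings.

40320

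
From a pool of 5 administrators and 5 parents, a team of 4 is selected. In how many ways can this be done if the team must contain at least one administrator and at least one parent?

200

Total 4-person selections from all 10: C(10,4) = 210.
Subtract selections that omit an entire group: no administrators → C(5,4) = 5; no parents → C(5,4) = 5.
Both groups omitted at once is impossible, so 210 − 10 = 200.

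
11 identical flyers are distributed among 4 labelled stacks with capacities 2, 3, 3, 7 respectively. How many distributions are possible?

Without the upper bounds there are C(14,3) = 364 ways to split 11 among 4 stacks.
Subtract solutions that violate a single cap (substitute x_i' = x_i − (cap_i+1)): x_1 ≥ 3 gives C(11,3) = 165; x_2 ≥ 4 gives C(10,3) = 120; x_3 ≥ 4 gives C(10,3) = 120; x_4 ≥ 8 gives C(6,3) = 20. Together 425.
Add back pairs where two caps are both exceeded: 35 + 35 + 1 + 20 + 0 + 0 = 91.
Subtract triples: 1 + 0 + 0 + 0 = 1.
By inclusion–exclusion the count is 364 − 425 + 91 − 1 = 29.

29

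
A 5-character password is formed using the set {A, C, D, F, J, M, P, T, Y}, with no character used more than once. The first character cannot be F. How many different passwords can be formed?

The first character has 9−1 = 8 choices (anything except F).
The remaining 4 characters are filled from the other 8 symbols without repetition: 8 × 7 × 6 × 5 = 1680.
Total: 8 × 1680 = 13440.

13440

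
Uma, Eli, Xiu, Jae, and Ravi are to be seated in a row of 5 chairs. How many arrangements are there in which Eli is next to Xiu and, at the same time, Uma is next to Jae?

Treat {Eli,Xiu} as one block (2 orders) and {Uma,Jae} as another (2 orders).
That leaves 3 units to arrange: 2 × 2 × 3! = 4 × 6 = 24.

24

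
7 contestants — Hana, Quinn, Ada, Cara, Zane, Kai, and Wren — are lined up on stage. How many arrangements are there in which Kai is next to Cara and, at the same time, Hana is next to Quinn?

Treat {Kai,Cara} as one block (2 orders) and {Hana,Quinn} as another (2 orders).
That leaves 5 units to arrange: 2 × 2 × 5! = 4 × 120 = 480.

480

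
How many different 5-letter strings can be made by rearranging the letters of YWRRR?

The 5 letters of YWRRR have repeats: R appearing 3 times.
So there are 5! / (3!) = 20 distinguishable arrangements.

20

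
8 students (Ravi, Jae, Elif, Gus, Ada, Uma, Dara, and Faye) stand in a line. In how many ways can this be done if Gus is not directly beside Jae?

30240

Of the 8! = 40320 arrangements, those with Gus and Jae adjacent number 2 × 7! = 10080 (treat the pair as a block with 2 internal orders).
Complementary counting: 40320 − 10080 = 30240.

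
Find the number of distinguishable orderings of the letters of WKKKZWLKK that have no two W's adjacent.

Total arrangements of WKKKZWLKK: 9!/(5!·2!) = 1512.
If the two W's are adjacent, glue them into one block, leaving 8 items to arrange: (8)!/(5!) = 336 ways.
Subtracting, 1512 − 336 = 1176 arrangements keep the W's apart.

1176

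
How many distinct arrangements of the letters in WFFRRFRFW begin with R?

Fix R in the first position and arrange the remaining 8 letters.
Those 8 letters have F appearing 4 times, R appearing twice, and W appearing twice, giving (8)!/(4!·2!·2!) = 420.

420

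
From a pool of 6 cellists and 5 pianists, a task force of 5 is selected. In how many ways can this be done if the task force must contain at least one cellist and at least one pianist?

Total 5-person selections from all 11: C(11,5) = 462.
Subtract selections that omit an entire group: no cellists → C(5,5) = 1; no pianists → C(6,5) = 6.
Both groups omitted at once is impossible, so 462 − 7 = 455.

455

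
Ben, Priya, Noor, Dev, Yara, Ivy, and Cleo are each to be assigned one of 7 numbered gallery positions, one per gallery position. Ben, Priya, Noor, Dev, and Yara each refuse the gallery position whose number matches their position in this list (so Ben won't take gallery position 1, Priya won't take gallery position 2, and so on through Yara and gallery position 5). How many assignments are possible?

2428

Let Aᵢ (for 1 ≤ i ≤ 5) be the placements that put person i in their forbidden gallery position. Any j of these fix j positions, leaving (7−j)! ways to fill the rest, and there are C(5,j) ways to pick which j.
By inclusion–exclusion, the number of valid placements is Σ_{j=0}^{5} (−1)^j C(5,j)·(7−j)!.
Computing: 5040 − 3600 + 1200 − 240 + 30 − 2 = 2428.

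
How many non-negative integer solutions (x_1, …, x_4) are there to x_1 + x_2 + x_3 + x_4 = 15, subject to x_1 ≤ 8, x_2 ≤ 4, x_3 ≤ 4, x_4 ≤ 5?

75

Ignoring the caps, the number of non-negative solutions to x_1+…+x_4 = 15 is C(18,3) = 816.
Subtract solutions that violate a single cap (substitute x_i' = x_i − (cap_i+1)): x_1 ≥ 9 gives C(9,3) = 84; x_2 ≥ 5 gives C(13,3) = 286; x_3 ≥ 5 gives C(13,3) = 286; x_4 ≥ 6 gives C(12,3) = 220. Together 876.
Add back pairs where two caps are both exceeded: 4 + 4 + 1 + 56 + 35 + 35 = 135.
By inclusion–exclusion the count is 816 − 876 + 135 = 75.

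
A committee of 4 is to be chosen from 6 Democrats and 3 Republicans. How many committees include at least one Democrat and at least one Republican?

Total 4-person selections from all 9: C(9,4) = 126.
Selections missing a whole group: no Democrats → C(3,4) = 0; no Republicans → C(6,4) = 15.
Both groups omitted at once is impossible, so 126 − 15 = 111.

111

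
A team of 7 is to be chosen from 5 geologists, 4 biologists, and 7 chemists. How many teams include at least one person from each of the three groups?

10283

Unrestricted: C(16,7) = 11440 ways to pick any 7 of the 16.
Selections missing a whole group: no geologists → C(11,7) = 330; no biologists → C(12,7) = 792; no chemists → C(9,7) = 36.
Add back selections omitting two groups (i.e. drawn from a single group): C(5,7) + C(4,7) + C(7,7) = 1.
By inclusion–exclusion: 11440 − 1158 + 1 = 10283.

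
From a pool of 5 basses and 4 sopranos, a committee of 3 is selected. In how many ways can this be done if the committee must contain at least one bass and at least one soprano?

With no constraint there are C(9,3) = 84 possible selections.
Selections missing a whole group: no basses → C(4,3) = 4; no sopranos → C(5,3) = 10.
Both groups omitted at once is impossible, so 84 − 14 = 70.

70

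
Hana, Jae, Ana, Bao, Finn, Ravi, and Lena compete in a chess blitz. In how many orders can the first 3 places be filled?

210

There are 7 choices for 1st place, 6 for 2nd, and 5 for 3rd.
That gives 7 × 6 × 5 = 210.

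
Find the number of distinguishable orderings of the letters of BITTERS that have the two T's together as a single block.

720

Treat the 2 copies of T as a single block. The multiset to arrange is then {TT, B, E, I, R, S}, 6 items in all.
All 6 items are distinct, so there are (6)! = 720 arrangements.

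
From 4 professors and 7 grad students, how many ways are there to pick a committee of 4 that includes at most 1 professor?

Split by how many professors are chosen (0 through 1).
Sum: C(4,0)·C(7,4) + C(4,1)·C(7,3) = 35 + 140 = 175.

175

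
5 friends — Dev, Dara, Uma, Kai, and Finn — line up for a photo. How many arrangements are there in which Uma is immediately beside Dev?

48

Place the 3 others and the Uma-Dev pair as 4 objects in a line; the pair has 2 internal arrangements.
So the count is 2·(4)! = 48.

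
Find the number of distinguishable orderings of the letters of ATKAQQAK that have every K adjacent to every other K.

Treat the 2 copies of K as a single block. The multiset to arrange is then {KK, A, A, A, Q, Q, T}, 7 items in all.
That gives (7)!/(3!·2!) = 420 arrangements.

420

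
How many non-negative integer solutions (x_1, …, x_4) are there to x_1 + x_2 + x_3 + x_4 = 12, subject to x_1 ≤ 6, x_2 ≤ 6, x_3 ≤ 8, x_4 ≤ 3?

Ignoring the caps, the number of non-negative solutions to x_1+…+x_4 = 12 is C(15,3) = 455.
Subtract solutions that violate a single cap (substitute x_i' = x_i − (cap_i+1)): x_1 ≥ 7 gives C(8,3) = 56; x_2 ≥ 7 gives C(8,3) = 56; x_3 ≥ 9 gives C(6,3) = 20; x_4 ≥ 4 gives C(11,3) = 165. Together 297.
Add back pairs where two caps are both exceeded: 0 + 0 + 4 + 0 + 4 + 0 = 8.
By inclusion–exclusion the count is 455 − 297 + 8 = 166.

166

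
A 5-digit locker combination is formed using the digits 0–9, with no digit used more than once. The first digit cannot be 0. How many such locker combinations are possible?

27216

The first digit has 10−1 = 9 choices (anything except 0).
The remaining 4 digits are filled from the other 9 symbols without repetition: 9 × 8 × 7 × 6 = 3024.
Total: 9 × 3024 = 27216.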